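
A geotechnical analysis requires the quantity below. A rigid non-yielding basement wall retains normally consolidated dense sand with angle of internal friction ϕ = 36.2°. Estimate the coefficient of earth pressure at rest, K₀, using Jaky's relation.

0.409

K₀ = 1 − sin φ' = 1 − sin 36.2° = 0.4094.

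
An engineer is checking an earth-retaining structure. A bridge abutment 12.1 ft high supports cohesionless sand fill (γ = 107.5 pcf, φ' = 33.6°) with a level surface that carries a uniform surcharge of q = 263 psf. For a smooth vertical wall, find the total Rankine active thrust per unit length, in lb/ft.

K_a = tan²(45° − φ/2) = 0.2875.
Soil triangle: ½ K_a γ H² = 0.5×0.2875×107.5×12.1² = 2263 lb/ft.
Surcharge rectangle: K_a q H = 0.2875×263×12.1 = 914.9 lb/ft.
Total = 2263 + 914.9 = 3177 lb/ft.

3180 lb/ft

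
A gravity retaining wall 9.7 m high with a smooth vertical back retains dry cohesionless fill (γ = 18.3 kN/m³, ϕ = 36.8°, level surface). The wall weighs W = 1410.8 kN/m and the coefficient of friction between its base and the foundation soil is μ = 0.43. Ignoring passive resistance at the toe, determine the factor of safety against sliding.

2.81

K_a = tan²(45° − 36.8°/2) = 0.2508.
P_a = ½K_aγH² = 0.5×0.2508×18.3×9.7² = 215.9 kN/m, acting at H/3 = 3.233 m above the base.
FS_sliding = μW / P_a = 0.43×1410.8 / 215.9 = 2.810.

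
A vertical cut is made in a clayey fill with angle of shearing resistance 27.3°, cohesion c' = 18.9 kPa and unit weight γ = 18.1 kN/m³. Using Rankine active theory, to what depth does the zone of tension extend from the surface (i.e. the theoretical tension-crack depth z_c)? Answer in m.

K_a = tan²(45° − 27.3°/2) = 0.3711; √K_a = 0.6092.
The active pressure is zero where K_a γ z = 2c√K_a, so z_c = 2c/(γ√K_a) = 2×18.9/(18.1×0.6092) = 3.428 m.

3.43 m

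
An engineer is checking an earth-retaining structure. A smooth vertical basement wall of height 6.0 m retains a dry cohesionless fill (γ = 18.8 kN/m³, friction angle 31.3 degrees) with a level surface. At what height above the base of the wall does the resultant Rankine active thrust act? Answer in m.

K_a = 0.3162.
The pressure distribution is triangular, so the resultant acts at H/3 above the base = 6.0/3 = 2.000 m.

2.00 m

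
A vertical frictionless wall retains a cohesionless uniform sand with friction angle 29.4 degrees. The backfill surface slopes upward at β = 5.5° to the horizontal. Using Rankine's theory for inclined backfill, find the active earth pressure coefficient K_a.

K_a = cos β · (cos β − √(cos²β − cos²φ)) / (cos β + √(cos²β − cos²φ)).
cos β = 0.9954, cos φ = 0.8712, √(cos²β − cos²φ) = 0.4815.
K_a = 0.9954 × (0.9954 − 0.4815)/(0.9954 + 0.4815) = 0.3464.

0.346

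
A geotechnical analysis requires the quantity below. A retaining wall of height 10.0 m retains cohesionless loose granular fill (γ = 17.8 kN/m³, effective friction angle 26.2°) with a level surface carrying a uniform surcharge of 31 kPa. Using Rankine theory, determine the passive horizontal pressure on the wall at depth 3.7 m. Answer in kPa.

250 kPa

K_p = (1 + sin φ)/(1 − sin φ) = 2.581.
σ_v = γz + q = 17.8 × 3.7 + 31 = 96.86 kPa.
σ_h = K_p σ_v = 2.581 × 96.86 = 250.0 kPa.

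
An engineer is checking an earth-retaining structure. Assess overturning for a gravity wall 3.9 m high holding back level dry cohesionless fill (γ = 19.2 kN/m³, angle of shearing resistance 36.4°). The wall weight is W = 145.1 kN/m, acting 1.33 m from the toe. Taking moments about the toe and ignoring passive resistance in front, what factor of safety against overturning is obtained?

3.98

K_a = tan²(45° − 36.4°/2) = 0.2552.
P_a = ½K_aγH² = 0.5×0.2552×19.2×3.9² = 37.26 kN/m, acting at H/3 = 1.300 m above the base.
Overturning moment M_o = P_a × H/3 = 37.26 × 1.300 = 48.44.
Resisting moment M_r = W × 1.33 = 145.1 × 1.33 = 193.0.
FS_overturning = M_r/M_o = 193.0/48.44 = 3.984.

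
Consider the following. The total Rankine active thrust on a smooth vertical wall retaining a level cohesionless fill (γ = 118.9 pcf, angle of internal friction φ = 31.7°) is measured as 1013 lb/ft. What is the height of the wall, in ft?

K_a = 0.3111. P_a = ½ K_a γ H² ⇒ H = √(2P_a/(K_a γ)).
H = √(2×1013/(0.3111×118.9)) = 7.401 ft.

7.40 ft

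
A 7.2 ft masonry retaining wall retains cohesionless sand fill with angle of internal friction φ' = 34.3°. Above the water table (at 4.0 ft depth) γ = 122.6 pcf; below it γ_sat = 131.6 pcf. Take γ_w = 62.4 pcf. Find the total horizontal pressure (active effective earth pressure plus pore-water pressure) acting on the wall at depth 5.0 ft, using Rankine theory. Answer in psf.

219 psf

K_a = (1 − sin φ)/(1 + sin φ) = 0.2792.
γ' = 131.6 − 62.4 = 69.20 pcf.
Effective vertical stress at 5.0 ft: σ'_v = 122.6×4.0 + 69.20×1.00 = 559.6 psf.
σ'_h = K_a σ'_v = 0.2792 × 559.6 = 156.2 psf; u = γ_w × 1.00 = 62.40 psf.
Total σ_h = 156.2 + 62.40 = 218.6 psf.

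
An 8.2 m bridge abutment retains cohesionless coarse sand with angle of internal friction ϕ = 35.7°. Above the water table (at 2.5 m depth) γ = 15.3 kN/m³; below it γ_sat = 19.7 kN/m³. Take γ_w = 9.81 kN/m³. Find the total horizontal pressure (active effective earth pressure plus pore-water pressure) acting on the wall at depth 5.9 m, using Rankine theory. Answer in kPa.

52.3 kPa

K_a = (1 − sin φ)/(1 + sin φ) = 0.2630.
γ' = 19.7 − 9.81 = 9.890 kN/m³.
Effective vertical stress at 5.9 m: σ'_v = 15.3×2.5 + 9.890×3.40 = 71.88 kPa.
σ'_h = K_a σ'_v = 0.2630 × 71.88 = 18.90 kPa; u = γ_w × 3.40 = 33.35 kPa.
Total σ_h = 18.90 + 33.35 = 52.26 kPa.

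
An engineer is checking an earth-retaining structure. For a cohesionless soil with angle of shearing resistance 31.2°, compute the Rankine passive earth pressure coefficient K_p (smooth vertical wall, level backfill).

3.15

K_p = (1 + sin φ)/(1 − sin φ) = tan²(45° + 31.2°/2) = 3.150.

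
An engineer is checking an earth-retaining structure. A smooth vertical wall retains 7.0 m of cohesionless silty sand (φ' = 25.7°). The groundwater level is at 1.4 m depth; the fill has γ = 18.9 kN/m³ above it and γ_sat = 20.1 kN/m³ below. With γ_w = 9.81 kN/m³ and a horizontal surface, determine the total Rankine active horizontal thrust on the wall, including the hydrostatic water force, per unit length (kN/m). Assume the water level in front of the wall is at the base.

283 kN/m

K_a = tan²(45° − φ/2) = 0.3950.
γ' = 20.1 − 9.81 = 10.29 kN/m³. Depth below WT = 5.6 m.
σ'_h at WT = K_a γ d_w = 10.45 kPa; at base = 10.45 + K_a γ' × 5.6 = 33.22 kPa.
P₁ (0–1.4 m) = ½×10.45×1.4 = 7.317. P₂ (1.4–7.0 m) = ½(10.45+33.22)×5.6 = 122.3.
P_w = ½ γ_w h₂² = 0.5×9.81×5.6² = 153.8. Total = 7.317+122.3+153.8 = 283.4 kN/m.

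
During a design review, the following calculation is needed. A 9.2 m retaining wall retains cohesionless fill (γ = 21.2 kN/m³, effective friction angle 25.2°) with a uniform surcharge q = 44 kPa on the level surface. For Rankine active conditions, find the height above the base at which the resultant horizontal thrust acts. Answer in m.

K_a = 0.4027.
Triangular part P₁ = ½K_aγH² = 361.3 at H/3 = 3.067 m; rectangular part P₂ = K_a q H = 163.0 at H/2 = 4.600 m.
ȳ = (P₁·3.067 + P₂·4.600)/(P₁+P₂) = 3.543 m.

3.54 m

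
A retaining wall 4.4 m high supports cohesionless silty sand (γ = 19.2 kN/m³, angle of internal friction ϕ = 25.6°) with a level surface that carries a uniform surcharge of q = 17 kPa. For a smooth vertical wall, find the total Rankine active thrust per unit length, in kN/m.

103 kN/m

K_a = tan²(45° − φ/2) = 0.3966.
Soil triangle: ½ K_a γ H² = 0.5×0.3966×19.2×4.4² = 73.70 kN/m.
Surcharge rectangle: K_a q H = 0.3966×17×4.4 = 29.66 kN/m.
Total = 73.70 + 29.66 = 103.4 kN/m.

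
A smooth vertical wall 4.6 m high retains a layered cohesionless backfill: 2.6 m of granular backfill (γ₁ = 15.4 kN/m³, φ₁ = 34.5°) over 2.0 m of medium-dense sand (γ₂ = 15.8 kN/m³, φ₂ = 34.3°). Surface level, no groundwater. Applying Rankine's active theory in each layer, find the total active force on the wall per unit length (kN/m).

45.6 kN/m

K_a1 = tan²(45°−34.5°/2) = 0.2768; K_a2 = tan²(45°−34.3°/2) = 0.2792.
Layer 1: σ at base = K_a1 γ₁ h₁ = 11.08 kPa; P₁ = ½×11.08×2.6 = 14.41.
Layer 2: σ_v at top = γ₁h₁ = 40.04; σ_h top = K_a2×40.04 = 11.18; σ_h base = K_a2×(40.04+15.8×2.0) = 20.00.
P₂ = ½(11.18+20.00)×2.0 = 31.18. Total P_a = 14.41+31.18 = 45.58 kN/m.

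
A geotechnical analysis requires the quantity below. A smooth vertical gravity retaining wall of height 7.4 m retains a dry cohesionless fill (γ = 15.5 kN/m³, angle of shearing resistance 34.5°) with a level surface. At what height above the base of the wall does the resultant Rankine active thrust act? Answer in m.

K_a = 0.2768.
The pressure distribution is triangular, so the resultant acts at H/3 above the base = 7.4/3 = 2.467 m.

2.47 m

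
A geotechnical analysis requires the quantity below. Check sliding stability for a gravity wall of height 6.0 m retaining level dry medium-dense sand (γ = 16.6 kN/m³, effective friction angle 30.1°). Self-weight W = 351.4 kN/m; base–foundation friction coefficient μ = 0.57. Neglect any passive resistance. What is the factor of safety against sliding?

2.02

K_a = tan²(45° − 30.1°/2) = 0.3320.
P_a = ½K_aγH² = 0.5×0.3320×16.6×6.0² = 99.20 kN/m, acting at H/3 = 2.000 m above the base.
FS_sliding = μW / P_a = 0.57×351.4 / 99.20 = 2.019.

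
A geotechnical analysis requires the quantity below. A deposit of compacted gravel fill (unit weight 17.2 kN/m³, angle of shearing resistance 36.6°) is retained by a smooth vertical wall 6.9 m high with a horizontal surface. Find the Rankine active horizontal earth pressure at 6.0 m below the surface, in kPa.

26.1 kPa

K_a = (1 − sin φ)/(1 + sin φ) = 0.2530.
σ_h = K_a γ z = 0.2530 × 17.2 × 6.0 = 26.11 kPa.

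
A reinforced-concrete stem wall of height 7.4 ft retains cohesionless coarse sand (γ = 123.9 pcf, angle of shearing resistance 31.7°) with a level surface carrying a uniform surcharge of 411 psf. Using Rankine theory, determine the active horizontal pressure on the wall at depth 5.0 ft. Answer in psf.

K_a = (1 − sin φ)/(1 + sin φ) = 0.3111.
σ_v = γz + q = 123.9 × 5.0 + 411 = 1030 psf.
σ_h = K_a σ_v = 0.3111 × 1030 = 320.6 psf.

321 psf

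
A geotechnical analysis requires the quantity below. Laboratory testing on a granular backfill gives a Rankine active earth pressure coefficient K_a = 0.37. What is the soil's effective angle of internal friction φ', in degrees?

K_a = tan²(45° − φ/2) ⇒ 45° − φ/2 = arctan(√0.37) = 31.31°.
φ = 2(45° − 31.31°) = 27.38°.

27.4°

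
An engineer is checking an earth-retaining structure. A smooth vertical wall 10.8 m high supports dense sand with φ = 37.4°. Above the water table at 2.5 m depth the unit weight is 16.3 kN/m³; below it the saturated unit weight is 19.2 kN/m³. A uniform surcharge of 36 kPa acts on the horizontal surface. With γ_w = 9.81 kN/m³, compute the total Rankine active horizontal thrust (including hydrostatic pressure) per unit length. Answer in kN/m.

607 kN/m

K_a = tan²(45° − φ/2) = 0.2443.
γ' = 19.2 − 9.81 = 9.390 kN/m³. h₂ = H − d_w = 8.3 m.
σ'_h: at surface K_a·q = 8.794; at WT K_a(q+γd_w) = 18.75; at base K_a(q+γd_w+γ'h₂) = 37.78 kPa.
P₁ = ½(8.794+18.75)×2.5 = 34.43; P₂ = ½(18.75+37.78)×8.3 = 234.6; P_w = ½γ_w h₂² = 337.9.
Total = 34.43+234.6+337.9 = 606.9 kN/m.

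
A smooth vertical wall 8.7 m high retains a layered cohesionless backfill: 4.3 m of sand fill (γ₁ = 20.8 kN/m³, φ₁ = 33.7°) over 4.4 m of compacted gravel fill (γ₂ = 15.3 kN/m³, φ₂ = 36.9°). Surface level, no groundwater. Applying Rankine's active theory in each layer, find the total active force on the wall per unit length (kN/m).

K_a1 = tan²(45°−33.7°/2) = 0.2863; K_a2 = tan²(45°−36.9°/2) = 0.2497.
Layer 1: σ at base = K_a1 γ₁ h₁ = 25.61 kPa; P₁ = ½×25.61×4.3 = 55.05.
Layer 2: σ_v at top = γ₁h₁ = 89.44; σ_h top = K_a2×89.44 = 22.33; σ_h base = K_a2×(89.44+15.3×4.4) = 39.14.
P₂ = ½(22.33+39.14)×4.4 = 135.2. Total P_a = 55.05+135.2 = 190.3 kN/m.

190 kN/m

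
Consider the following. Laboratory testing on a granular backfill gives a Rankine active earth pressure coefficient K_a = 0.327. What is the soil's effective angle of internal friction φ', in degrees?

K_a = tan²(45° − φ/2) ⇒ 45° − φ/2 = arctan(√0.327) = 29.76°.
φ = 2(45° − 29.76°) = 30.47°.

30.5°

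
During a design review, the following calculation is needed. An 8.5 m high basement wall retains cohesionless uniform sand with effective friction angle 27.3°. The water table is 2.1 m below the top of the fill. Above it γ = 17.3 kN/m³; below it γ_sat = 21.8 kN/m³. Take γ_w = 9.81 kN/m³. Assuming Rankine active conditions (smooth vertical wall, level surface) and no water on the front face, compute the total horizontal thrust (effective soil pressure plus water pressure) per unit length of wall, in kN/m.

K_a = tan²(45° − φ/2) = 0.3711.
γ' = 21.8 − 9.81 = 11.99 kN/m³. Depth below WT = 6.4 m.
σ'_h at WT = K_a γ d_w = 13.48 kPa; at base = 13.48 + K_a γ' × 6.4 = 41.96 kPa.
P₁ (0–2.1 m) = ½×13.48×2.1 = 14.16. P₂ (2.1–8.5 m) = ½(13.48+41.96)×6.4 = 177.4.
P_w = ½ γ_w h₂² = 0.5×9.81×6.4² = 200.9. Total = 14.16+177.4+200.9 = 392.5 kN/m.

392 kN/m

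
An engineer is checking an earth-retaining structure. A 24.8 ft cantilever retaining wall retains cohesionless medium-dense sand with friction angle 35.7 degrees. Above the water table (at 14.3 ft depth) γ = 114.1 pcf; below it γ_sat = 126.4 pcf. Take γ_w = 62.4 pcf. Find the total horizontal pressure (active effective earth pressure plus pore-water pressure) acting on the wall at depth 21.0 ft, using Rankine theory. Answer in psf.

K_a = (1 − sin φ)/(1 + sin φ) = 0.2630.
γ' = 126.4 − 62.4 = 64.00 pcf.
Effective vertical stress at 21.0 ft: σ'_v = 114.1×14.3 + 64.00×6.70 = 2060 psf.
σ'_h = K_a σ'_v = 0.2630 × 2060 = 541.9 psf; u = γ_w × 6.70 = 418.1 psf.
Total σ_h = 541.9 + 418.1 = 960.0 psf.

960 psf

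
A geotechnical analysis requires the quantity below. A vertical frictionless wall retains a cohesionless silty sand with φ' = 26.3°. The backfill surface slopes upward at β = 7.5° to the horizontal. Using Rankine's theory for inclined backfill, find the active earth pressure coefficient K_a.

0.398

K_a = cos β · (cos β − √(cos²β − cos²φ)) / (cos β + √(cos²β − cos²φ)).
cos β = 0.9914, cos φ = 0.8965, √(cos²β − cos²φ) = 0.4234.
K_a = 0.9914 × (0.9914 − 0.4234)/(0.9914 + 0.4234) = 0.3980.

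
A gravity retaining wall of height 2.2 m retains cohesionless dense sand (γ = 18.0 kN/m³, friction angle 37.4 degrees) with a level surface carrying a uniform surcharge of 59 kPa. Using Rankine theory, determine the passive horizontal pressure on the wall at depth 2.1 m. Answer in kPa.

396 kPa

K_p = (1 + sin φ)/(1 − sin φ) = 4.094.
σ_v = γz + q = 18.0 × 2.1 + 59 = 96.80 kPa.
σ_h = K_p σ_v = 4.094 × 96.80 = 396.3 kPa.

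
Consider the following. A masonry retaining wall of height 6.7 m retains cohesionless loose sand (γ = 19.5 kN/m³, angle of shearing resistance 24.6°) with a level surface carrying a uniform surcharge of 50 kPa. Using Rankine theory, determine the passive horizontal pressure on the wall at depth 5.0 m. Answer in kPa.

358 kPa

K_p = (1 + sin φ)/(1 − sin φ) = 2.426.
σ_v = γz + q = 19.5 × 5.0 + 50 = 147.5 kPa.
σ_h = K_p σ_v = 2.426 × 147.5 = 357.9 kPa.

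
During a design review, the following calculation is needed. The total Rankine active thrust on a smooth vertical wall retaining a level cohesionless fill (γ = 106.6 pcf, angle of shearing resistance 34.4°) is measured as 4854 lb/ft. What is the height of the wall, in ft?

K_a = 0.2780. P_a = ½ K_a γ H² ⇒ H = √(2P_a/(K_a γ)).
H = √(2×4854/(0.2780×106.6)) = 18.10 ft.

18.1 ft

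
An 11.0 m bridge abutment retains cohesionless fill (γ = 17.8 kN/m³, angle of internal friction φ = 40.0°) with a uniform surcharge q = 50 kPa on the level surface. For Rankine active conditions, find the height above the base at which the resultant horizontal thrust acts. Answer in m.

4.29 m

K_a = 0.2174.
Triangular part P₁ = ½K_aγH² = 234.2 at H/3 = 3.667 m; rectangular part P₂ = K_a q H = 119.6 at H/2 = 5.500 m.
ȳ = (P₁·3.667 + P₂·5.500)/(P₁+P₂) = 4.286 m.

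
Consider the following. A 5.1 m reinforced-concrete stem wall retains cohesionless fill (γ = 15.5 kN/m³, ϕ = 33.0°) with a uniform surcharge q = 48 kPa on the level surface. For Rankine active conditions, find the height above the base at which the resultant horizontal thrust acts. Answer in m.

K_a = 0.2948.
Triangular part P₁ = ½K_aγH² = 59.43 at H/3 = 1.700 m; rectangular part P₂ = K_a q H = 72.17 at H/2 = 2.550 m.
ȳ = (P₁·1.700 + P₂·2.550)/(P₁+P₂) = 2.166 m.

2.17 m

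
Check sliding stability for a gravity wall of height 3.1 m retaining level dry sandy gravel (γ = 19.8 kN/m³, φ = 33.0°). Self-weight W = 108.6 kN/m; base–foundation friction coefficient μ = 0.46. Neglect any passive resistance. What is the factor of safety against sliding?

K_a = tan²(45° − 33.0°/2) = 0.2948.
P_a = ½K_aγH² = 0.5×0.2948×19.8×3.1² = 28.05 kN/m, acting at H/3 = 1.033 m above the base.
FS_sliding = μW / P_a = 0.46×108.6 / 28.05 = 1.781.

1.78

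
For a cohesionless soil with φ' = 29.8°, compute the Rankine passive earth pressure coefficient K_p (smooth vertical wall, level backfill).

K_p = (1 + sin φ)/(1 − sin φ) = tan²(45° + 29.8°/2) = 2.976.

2.98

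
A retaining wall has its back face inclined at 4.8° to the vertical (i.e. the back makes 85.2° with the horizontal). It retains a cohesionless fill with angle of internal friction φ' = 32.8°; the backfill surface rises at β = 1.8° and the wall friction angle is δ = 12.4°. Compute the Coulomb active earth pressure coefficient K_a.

0.314

K_a = sin²(α+φ) / [sin²α · sin(α−δ) · (1 + √{sin(φ+δ)sin(φ−β) / (sin(α−δ)sin(α+β))})²].
With α = 85.2°, φ = 32.8°, δ = 12.4°, β = 1.8°: K_a = 0.3136.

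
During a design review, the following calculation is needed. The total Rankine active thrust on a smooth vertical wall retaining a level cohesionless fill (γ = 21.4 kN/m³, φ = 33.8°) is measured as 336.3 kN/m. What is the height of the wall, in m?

K_a = 0.2851. P_a = ½ K_a γ H² ⇒ H = √(2P_a/(K_a γ)).
H = √(2×336.3/(0.2851×21.4)) = 10.50 m.

10.5 m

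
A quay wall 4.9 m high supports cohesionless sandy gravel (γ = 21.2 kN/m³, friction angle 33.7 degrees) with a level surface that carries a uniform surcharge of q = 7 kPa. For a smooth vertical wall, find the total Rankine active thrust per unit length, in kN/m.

82.7 kN/m

K_a = tan²(45° − φ/2) = 0.2863.
Soil triangle: ½ K_a γ H² = 0.5×0.2863×21.2×4.9² = 72.87 kN/m.
Surcharge rectangle: K_a q H = 0.2863×7×4.9 = 9.820 kN/m.
Total = 72.87 + 9.820 = 82.69 kN/m.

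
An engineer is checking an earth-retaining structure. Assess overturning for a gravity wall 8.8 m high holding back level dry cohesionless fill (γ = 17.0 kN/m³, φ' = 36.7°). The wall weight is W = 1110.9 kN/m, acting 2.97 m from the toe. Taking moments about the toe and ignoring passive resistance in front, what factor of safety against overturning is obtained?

K_a = tan²(45° − 36.7°/2) = 0.2519.
P_a = ½K_aγH² = 0.5×0.2519×17.0×8.8² = 165.8 kN/m, acting at H/3 = 2.933 m above the base.
Overturning moment M_o = P_a × H/3 = 165.8 × 2.933 = 486.3.
Resisting moment M_r = W × 2.97 = 1110.9 × 2.97 = 3299.
FS_overturning = M_r/M_o = 3299/486.3 = 6.785.

6.78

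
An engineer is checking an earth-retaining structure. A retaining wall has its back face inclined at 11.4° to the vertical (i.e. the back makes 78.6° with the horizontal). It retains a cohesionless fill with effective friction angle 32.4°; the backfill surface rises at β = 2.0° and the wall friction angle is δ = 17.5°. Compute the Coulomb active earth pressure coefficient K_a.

0.372

K_a = sin²(α+φ) / [sin²α · sin(α−δ) · (1 + √{sin(φ+δ)sin(φ−β) / (sin(α−δ)sin(α+β))})²].
With α = 78.6°, φ = 32.4°, δ = 17.5°, β = 2.0°: K_a = 0.3717.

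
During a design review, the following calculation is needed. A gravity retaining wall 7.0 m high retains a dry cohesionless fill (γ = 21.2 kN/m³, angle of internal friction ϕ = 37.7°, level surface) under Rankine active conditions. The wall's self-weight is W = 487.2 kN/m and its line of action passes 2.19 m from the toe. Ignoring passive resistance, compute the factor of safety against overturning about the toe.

3.65

K_a = tan²(45° − 37.7°/2) = 0.2411.
P_a = ½K_aγH² = 0.5×0.2411×21.2×7.0² = 125.2 kN/m, acting at H/3 = 2.333 m above the base.
Overturning moment M_o = P_a × H/3 = 125.2 × 2.333 = 292.1.
Resisting moment M_r = W × 2.19 = 487.2 × 2.19 = 1067.
FS_overturning = M_r/M_o = 1067/292.1 = 3.652.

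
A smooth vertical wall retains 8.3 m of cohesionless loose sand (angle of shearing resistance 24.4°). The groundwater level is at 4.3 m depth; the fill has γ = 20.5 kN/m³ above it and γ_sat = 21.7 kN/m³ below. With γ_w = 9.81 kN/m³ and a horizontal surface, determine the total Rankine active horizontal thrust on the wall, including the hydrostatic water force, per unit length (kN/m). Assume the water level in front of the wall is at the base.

343 kN/m

K_a = tan²(45° − φ/2) = 0.4153.
γ' = 21.7 − 9.81 = 11.89 kN/m³. Depth below WT = 4.0 m.
σ'_h at WT = K_a γ d_w = 36.61 kPa; at base = 36.61 + K_a γ' × 4.0 = 56.36 kPa.
P₁ (0–4.3 m) = ½×36.61×4.3 = 78.71. P₂ (4.3–8.3 m) = ½(36.61+56.36)×4.0 = 185.9.
P_w = ½ γ_w h₂² = 0.5×9.81×4.0² = 78.48. Total = 78.71+185.9+78.48 = 343.1 kN/m.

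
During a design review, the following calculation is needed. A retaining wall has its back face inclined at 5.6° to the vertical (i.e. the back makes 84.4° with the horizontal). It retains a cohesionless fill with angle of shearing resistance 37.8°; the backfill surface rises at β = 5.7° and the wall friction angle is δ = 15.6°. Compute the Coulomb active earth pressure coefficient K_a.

0.276

K_a = sin²(α+φ) / [sin²α · sin(α−δ) · (1 + √{sin(φ+δ)sin(φ−β) / (sin(α−δ)sin(α+β))})²].
With α = 84.4°, φ = 37.8°, δ = 15.6°, β = 5.7°: K_a = 0.2759.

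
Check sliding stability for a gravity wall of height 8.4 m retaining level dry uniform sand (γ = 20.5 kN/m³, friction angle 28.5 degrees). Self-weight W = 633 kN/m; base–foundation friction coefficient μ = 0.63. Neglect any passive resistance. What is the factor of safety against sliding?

1.56

K_a = tan²(45° − 28.5°/2) = 0.3540.
P_a = ½K_aγH² = 0.5×0.3540×20.5×8.4² = 256.0 kN/m, acting at H/3 = 2.800 m above the base.
FS_sliding = μW / P_a = 0.63×633 / 256.0 = 1.558.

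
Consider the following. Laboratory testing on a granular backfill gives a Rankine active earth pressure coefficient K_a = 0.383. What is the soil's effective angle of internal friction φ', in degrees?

K_a = tan²(45° − φ/2) ⇒ 45° − φ/2 = arctan(√0.383) = 31.75°.
φ = 2(45° − 31.75°) = 26.50°.

26.5°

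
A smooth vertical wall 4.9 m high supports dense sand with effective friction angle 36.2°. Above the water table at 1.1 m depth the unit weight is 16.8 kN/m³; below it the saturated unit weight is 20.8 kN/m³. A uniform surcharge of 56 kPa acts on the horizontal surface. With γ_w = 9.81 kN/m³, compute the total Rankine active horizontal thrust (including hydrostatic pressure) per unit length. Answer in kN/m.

K_a = tan²(45° − φ/2) = 0.2574.
γ' = 20.8 − 9.81 = 10.99 kN/m³. h₂ = H − d_w = 3.8 m.
σ'_h: at surface K_a·q = 14.41; at WT K_a(q+γd_w) = 19.17; at base K_a(q+γd_w+γ'h₂) = 29.92 kPa.
P₁ = ½(14.41+19.17)×1.1 = 18.47; P₂ = ½(19.17+29.92)×3.8 = 93.27; P_w = ½γ_w h₂² = 70.83.
Total = 18.47+93.27+70.83 = 182.6 kN/m.

183 kN/m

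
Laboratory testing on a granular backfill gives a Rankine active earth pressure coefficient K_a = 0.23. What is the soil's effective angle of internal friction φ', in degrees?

38.8°

K_a = tan²(45° − φ/2) ⇒ 45° − φ/2 = arctan(√0.23) = 25.62°.
φ = 2(45° − 25.62°) = 38.76°.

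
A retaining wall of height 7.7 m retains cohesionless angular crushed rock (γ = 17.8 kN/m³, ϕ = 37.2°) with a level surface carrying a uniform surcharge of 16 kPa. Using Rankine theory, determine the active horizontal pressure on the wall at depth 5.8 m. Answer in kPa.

K_a = (1 − sin φ)/(1 + sin φ) = 0.2464.
σ_v = γz + q = 17.8 × 5.8 + 16 = 119.2 kPa.
σ_h = K_a σ_v = 0.2464 × 119.2 = 29.38 kPa.

29.4 kPa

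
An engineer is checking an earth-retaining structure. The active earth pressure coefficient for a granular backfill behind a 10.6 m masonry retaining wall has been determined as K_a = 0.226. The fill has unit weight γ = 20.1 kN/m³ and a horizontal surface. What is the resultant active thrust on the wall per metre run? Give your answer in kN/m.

255 kN/m

P = ½ K_a γ H² = 0.5 × 0.226 × 20.1 × 10.6² = 255.2 kN/m.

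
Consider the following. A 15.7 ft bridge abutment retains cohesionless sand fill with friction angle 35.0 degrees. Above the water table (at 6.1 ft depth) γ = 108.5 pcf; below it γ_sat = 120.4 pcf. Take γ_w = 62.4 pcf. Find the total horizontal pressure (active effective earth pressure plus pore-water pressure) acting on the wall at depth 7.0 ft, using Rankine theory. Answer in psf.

250 psf

K_a = (1 − sin φ)/(1 + sin φ) = 0.2710.
γ' = 120.4 − 62.4 = 58.00 pcf.
Effective vertical stress at 7.0 ft: σ'_v = 108.5×6.1 + 58.00×0.900 = 714.0 psf.
σ'_h = K_a σ'_v = 0.2710 × 714.0 = 193.5 psf; u = γ_w × 0.900 = 56.16 psf.
Total σ_h = 193.5 + 56.16 = 249.7 psf.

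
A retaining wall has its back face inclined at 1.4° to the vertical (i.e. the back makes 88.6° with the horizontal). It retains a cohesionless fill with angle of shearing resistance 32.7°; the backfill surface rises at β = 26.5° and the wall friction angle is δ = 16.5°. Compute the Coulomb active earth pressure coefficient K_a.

0.449

K_a = sin²(α+φ) / [sin²α · sin(α−δ) · (1 + √{sin(φ+δ)sin(φ−β) / (sin(α−δ)sin(α+β))})²].
With α = 88.6°, φ = 32.7°, δ = 16.5°, β = 26.5°: K_a = 0.4487.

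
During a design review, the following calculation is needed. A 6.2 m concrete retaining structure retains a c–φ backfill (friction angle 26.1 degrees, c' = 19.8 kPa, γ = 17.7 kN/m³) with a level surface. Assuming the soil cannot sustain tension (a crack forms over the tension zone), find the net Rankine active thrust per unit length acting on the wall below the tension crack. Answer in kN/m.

K_a = 0.3889; √K_a = 0.6237.
Tension-crack depth z_c = 2c/(γ√K_a) = 2×19.8/(17.7×0.6237) = 3.587 m.
σ_a at base = K_a γ H − 2c√K_a = 0.3889×17.7×6.2 − 2×19.8×0.6237 = 17.99 kPa.
P_a = ½ × 17.99 × (H − z_c) = 0.5×17.99×2.613 = 23.50 kN/m.

23.5 kN/m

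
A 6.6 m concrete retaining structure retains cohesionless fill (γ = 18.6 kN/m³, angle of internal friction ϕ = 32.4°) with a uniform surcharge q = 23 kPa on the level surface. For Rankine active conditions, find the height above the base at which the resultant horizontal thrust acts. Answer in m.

2.50 m

K_a = 0.3022.
Triangular part P₁ = ½K_aγH² = 122.4 at H/3 = 2.200 m; rectangular part P₂ = K_a q H = 45.88 at H/2 = 3.300 m.
ȳ = (P₁·2.200 + P₂·3.300)/(P₁+P₂) = 2.500 m.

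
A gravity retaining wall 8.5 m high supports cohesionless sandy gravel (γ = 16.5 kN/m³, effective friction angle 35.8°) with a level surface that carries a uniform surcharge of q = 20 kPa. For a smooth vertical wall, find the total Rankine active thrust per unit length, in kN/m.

201 kN/m

K_a = tan²(45° − φ/2) = 0.2619.
Soil triangle: ½ K_a γ H² = 0.5×0.2619×16.5×8.5² = 156.1 kN/m.
Surcharge rectangle: K_a q H = 0.2619×20×8.5 = 44.52 kN/m.
Total = 156.1 + 44.52 = 200.6 kN/m.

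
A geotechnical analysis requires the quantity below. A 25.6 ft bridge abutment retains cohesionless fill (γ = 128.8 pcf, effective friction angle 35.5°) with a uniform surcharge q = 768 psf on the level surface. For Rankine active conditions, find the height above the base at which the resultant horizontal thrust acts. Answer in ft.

K_a = 0.2653.
Triangular part P₁ = ½K_aγH² = 11200 at H/3 = 8.533 ft; rectangular part P₂ = K_a q H = 5215 at H/2 = 12.80 ft.
ȳ = (P₁·8.533 + P₂·12.80)/(P₁+P₂) = 9.889 ft.

9.89 ft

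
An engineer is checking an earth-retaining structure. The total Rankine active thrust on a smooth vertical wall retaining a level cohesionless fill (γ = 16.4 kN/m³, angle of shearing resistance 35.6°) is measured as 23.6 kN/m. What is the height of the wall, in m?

K_a = 0.2641. P_a = ½ K_a γ H² ⇒ H = √(2P_a/(K_a γ)).
H = √(2×23.6/(0.2641×16.4)) = 3.301 m.

3.30 m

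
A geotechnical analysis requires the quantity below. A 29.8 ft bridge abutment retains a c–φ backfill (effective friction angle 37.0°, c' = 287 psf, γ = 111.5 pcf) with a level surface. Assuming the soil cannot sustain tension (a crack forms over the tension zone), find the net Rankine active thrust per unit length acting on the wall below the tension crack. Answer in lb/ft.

K_a = 0.2486; √K_a = 0.4986.
Tension-crack depth z_c = 2c/(γ√K_a) = 2×287/(111.5×0.4986) = 10.33 ft.
σ_a at base = K_a γ H − 2c√K_a = 0.2486×111.5×29.8 − 2×287×0.4986 = 539.8 psf.
P_a = ½ × 539.8 × (H − z_c) = 0.5×539.8×19.47 = 5256 lb/ft.

5260 lb/ft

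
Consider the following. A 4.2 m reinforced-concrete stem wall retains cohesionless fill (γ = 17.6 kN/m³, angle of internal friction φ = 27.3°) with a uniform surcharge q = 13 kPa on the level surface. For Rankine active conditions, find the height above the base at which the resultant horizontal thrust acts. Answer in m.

K_a = 0.3711.
Triangular part P₁ = ½K_aγH² = 57.61 at H/3 = 1.400 m; rectangular part P₂ = K_a q H = 20.26 at H/2 = 2.100 m.
ȳ = (P₁·1.400 + P₂·2.100)/(P₁+P₂) = 1.582 m.

1.58 m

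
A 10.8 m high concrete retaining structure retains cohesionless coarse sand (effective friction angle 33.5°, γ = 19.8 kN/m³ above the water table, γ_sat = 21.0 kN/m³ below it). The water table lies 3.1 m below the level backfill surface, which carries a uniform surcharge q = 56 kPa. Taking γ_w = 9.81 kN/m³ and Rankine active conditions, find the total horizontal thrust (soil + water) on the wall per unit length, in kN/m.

K_a = tan²(45° − φ/2) = 0.2887.
γ' = 21.0 − 9.81 = 11.19 kN/m³. h₂ = H − d_w = 7.7 m.
σ'_h: at surface K_a·q = 16.17; at WT K_a(q+γd_w) = 33.89; at base K_a(q+γd_w+γ'h₂) = 58.77 kPa.
P₁ = ½(16.17+33.89)×3.1 = 77.59; P₂ = ½(33.89+58.77)×7.7 = 356.7; P_w = ½γ_w h₂² = 290.8.
Total = 77.59+356.7+290.8 = 725.1 kN/m.

725 kN/m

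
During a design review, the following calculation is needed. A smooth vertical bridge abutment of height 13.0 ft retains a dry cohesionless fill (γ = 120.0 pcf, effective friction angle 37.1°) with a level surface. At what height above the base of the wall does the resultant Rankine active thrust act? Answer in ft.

K_a = 0.2475.
The pressure distribution is triangular, so the resultant acts at H/3 above the base = 13.0/3 = 4.333 ft.

4.33 ft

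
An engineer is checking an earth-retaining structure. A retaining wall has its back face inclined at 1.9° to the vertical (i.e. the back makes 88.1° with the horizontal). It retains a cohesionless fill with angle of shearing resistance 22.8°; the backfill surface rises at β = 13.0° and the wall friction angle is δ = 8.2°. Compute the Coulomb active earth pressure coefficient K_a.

K_a = sin²(α+φ) / [sin²α · sin(α−δ) · (1 + √{sin(φ+δ)sin(φ−β) / (sin(α−δ)sin(α+β))})²].
With α = 88.1°, φ = 22.8°, δ = 8.2°, β = 13.0°: K_a = 0.5241.

0.524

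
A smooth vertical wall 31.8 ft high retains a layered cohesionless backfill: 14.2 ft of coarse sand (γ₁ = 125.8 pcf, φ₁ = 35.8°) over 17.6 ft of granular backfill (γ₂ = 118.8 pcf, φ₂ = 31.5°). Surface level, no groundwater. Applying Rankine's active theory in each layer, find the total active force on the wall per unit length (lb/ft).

K_a1 = tan²(45°−35.8°/2) = 0.2619; K_a2 = tan²(45°−31.5°/2) = 0.3136.
Layer 1: σ at base = K_a1 γ₁ h₁ = 467.8 psf; P₁ = ½×467.8×14.2 = 3321.
Layer 2: σ_v at top = γ₁h₁ = 1786; σ_h top = K_a2×1786 = 560.3; σ_h base = K_a2×(1786+118.8×17.6) = 1216.
P₂ = ½(560.3+1216)×17.6 = 15630. Total P_a = 3321+15630 = 18950 lb/ft.

19000 lb/ft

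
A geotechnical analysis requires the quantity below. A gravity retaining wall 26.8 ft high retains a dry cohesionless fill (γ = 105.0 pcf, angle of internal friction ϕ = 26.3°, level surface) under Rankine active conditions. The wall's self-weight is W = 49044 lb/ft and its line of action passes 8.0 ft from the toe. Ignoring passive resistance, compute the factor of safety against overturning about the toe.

K_a = tan²(45° − 26.3°/2) = 0.3859.
P_a = ½K_aγH² = 0.5×0.3859×105.0×26.8² = 14550 lb/ft, acting at H/3 = 8.933 ft above the base.
Overturning moment M_o = P_a × H/3 = 14550 × 8.933 = 130000.
Resisting moment M_r = W × 8.0 = 49044 × 8.0 = 392400.
FS_overturning = M_r/M_o = 392400/130000 = 3.018.

3.02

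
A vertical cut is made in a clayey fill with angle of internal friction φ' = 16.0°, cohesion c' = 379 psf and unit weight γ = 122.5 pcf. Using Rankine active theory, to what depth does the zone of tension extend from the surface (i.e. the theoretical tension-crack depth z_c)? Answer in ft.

8.21 ft

K_a = tan²(45° − 16.0°/2) = 0.5678; √K_a = 0.7536.
The active pressure is zero where K_a γ z = 2c√K_a, so z_c = 2c/(γ√K_a) = 2×379/(122.5×0.7536) = 8.211 ft.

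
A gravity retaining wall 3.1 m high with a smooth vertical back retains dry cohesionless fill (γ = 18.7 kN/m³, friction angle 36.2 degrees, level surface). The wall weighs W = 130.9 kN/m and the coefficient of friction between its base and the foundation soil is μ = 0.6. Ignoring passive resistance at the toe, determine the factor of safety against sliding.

K_a = tan²(45° − 36.2°/2) = 0.2574.
P_a = ½K_aγH² = 0.5×0.2574×18.7×3.1² = 23.13 kN/m, acting at H/3 = 1.033 m above the base.
FS_sliding = μW / P_a = 0.6×130.9 / 23.13 = 3.396.

3.40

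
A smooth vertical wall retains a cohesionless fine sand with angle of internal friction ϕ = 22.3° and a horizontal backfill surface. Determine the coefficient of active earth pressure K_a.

K_a = tan²(45° − φ/2) = tan²(33.85°) = 0.4498.

0.450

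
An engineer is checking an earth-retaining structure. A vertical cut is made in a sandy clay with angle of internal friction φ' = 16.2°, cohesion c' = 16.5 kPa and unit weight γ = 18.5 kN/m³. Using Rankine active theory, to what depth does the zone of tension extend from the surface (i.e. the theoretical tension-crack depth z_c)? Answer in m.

K_a = tan²(45° − 16.2°/2) = 0.5637; √K_a = 0.7508.
The active pressure is zero where K_a γ z = 2c√K_a, so z_c = 2c/(γ√K_a) = 2×16.5/(18.5×0.7508) = 2.376 m.

2.38 m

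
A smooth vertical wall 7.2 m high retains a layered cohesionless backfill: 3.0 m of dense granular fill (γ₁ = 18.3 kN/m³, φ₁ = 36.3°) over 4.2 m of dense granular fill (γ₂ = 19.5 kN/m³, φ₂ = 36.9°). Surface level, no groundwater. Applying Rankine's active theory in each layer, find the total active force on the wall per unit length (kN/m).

122 kN/m

K_a1 = tan²(45°−36.3°/2) = 0.2563; K_a2 = tan²(45°−36.9°/2) = 0.2497.
Layer 1: σ at base = K_a1 γ₁ h₁ = 14.07 kPa; P₁ = ½×14.07×3.0 = 21.10.
Layer 2: σ_v at top = γ₁h₁ = 54.90; σ_h top = K_a2×54.90 = 13.71; σ_h base = K_a2×(54.90+19.5×4.2) = 34.16.
P₂ = ½(13.71+34.16)×4.2 = 100.5. Total P_a = 21.10+100.5 = 121.6 kN/m.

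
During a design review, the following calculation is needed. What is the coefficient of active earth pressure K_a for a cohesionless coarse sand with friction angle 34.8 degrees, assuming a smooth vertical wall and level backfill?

0.273

K_a = (1 − sin φ)/(1 + sin φ) = (1 − sin 34.8°)/(1 + sin 34.8°) = 0.2733.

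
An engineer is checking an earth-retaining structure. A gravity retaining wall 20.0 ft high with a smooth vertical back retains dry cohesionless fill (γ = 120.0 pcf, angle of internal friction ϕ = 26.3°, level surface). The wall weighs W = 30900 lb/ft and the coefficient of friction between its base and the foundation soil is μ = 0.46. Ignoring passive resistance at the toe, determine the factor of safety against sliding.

K_a = tan²(45° − 26.3°/2) = 0.3859.
P_a = ½K_aγH² = 0.5×0.3859×120.0×20.0² = 9262 lb/ft, acting at H/3 = 6.667 ft above the base.
FS_sliding = μW / P_a = 0.46×30900 / 9262 = 1.535.

1.53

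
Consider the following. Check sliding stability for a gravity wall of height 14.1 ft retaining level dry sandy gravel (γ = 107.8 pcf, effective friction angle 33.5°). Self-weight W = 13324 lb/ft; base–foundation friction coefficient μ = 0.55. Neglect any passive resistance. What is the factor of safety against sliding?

K_a = tan²(45° − 33.5°/2) = 0.2887.
P_a = ½K_aγH² = 0.5×0.2887×107.8×14.1² = 3094 lb/ft, acting at H/3 = 4.700 ft above the base.
FS_sliding = μW / P_a = 0.55×13324 / 3094 = 2.369.

2.37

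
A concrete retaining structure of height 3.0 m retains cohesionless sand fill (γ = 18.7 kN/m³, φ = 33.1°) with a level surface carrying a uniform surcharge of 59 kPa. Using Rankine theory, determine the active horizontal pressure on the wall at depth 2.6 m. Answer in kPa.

K_a = (1 − sin φ)/(1 + sin φ) = 0.2936.
σ_v = γz + q = 18.7 × 2.6 + 59 = 107.6 kPa.
σ_h = K_a σ_v = 0.2936 × 107.6 = 31.59 kPa.

31.6 kPa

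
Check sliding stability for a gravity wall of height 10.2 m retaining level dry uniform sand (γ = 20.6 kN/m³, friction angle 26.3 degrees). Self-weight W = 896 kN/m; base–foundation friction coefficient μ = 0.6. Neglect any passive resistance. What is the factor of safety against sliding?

1.30

K_a = tan²(45° − 26.3°/2) = 0.3859.
P_a = ½K_aγH² = 0.5×0.3859×20.6×10.2² = 413.6 kN/m, acting at H/3 = 3.400 m above the base.
FS_sliding = μW / P_a = 0.6×896 / 413.6 = 1.300.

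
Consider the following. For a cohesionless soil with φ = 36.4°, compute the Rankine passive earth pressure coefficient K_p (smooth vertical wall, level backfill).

3.92

K_p = (1 + sin φ)/(1 − sin φ) = tan²(45° + 36.4°/2) = 3.919.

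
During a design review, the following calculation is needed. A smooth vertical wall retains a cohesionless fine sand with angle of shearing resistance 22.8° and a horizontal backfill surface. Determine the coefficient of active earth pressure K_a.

0.441

K_a = (1 − sin φ)/(1 + sin φ) = (1 − sin 22.8°)/(1 + sin 22.8°) = 0.4414.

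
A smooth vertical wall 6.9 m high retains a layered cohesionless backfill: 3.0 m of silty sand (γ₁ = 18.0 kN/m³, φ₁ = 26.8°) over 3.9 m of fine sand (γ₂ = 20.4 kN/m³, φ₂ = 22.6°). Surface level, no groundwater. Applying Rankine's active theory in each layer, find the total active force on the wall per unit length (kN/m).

193 kN/m

K_a1 = tan²(45°−26.8°/2) = 0.3785; K_a2 = tan²(45°−22.6°/2) = 0.4448.
Layer 1: σ at base = K_a1 γ₁ h₁ = 20.44 kPa; P₁ = ½×20.44×3.0 = 30.66.
Layer 2: σ_v at top = γ₁h₁ = 54.00; σ_h top = K_a2×54.00 = 24.02; σ_h base = K_a2×(54.00+20.4×3.9) = 59.40.
P₂ = ½(24.02+59.40)×3.9 = 162.7. Total P_a = 30.66+162.7 = 193.3 kN/m.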